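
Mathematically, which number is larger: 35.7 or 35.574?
35.7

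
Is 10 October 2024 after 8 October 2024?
Yes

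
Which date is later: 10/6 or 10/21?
10/21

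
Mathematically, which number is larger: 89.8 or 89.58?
89.8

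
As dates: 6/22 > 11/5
False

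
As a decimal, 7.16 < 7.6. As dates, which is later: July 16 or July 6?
July 16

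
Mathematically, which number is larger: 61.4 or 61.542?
61.542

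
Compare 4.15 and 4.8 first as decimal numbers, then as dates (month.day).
As decimals: 4.15 < 4.8. As dates: 4/15 is later than 4/8 (day 15 > day 8).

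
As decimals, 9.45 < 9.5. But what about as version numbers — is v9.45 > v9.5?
True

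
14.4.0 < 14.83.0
True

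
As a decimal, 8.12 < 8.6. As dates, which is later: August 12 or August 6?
August 12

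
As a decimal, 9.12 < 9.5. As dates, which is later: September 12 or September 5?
September 12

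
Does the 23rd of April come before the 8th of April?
No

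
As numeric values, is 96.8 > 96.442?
True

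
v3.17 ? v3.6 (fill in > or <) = >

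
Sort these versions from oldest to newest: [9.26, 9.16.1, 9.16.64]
[9.16.1, 9.16.64, 9.26]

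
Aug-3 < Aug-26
True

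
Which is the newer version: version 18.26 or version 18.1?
version 18.26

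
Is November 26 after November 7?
Yes. Day 26 comes after day 7 in November — this is a date comparison, not a decimal one (the decimal 11.26 would be smaller than 11.7).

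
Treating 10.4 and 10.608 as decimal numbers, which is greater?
10.608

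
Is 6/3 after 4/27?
Yes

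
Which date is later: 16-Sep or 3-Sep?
16-Sep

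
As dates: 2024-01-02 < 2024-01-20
True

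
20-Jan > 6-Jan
True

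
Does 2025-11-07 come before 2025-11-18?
Yes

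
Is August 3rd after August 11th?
No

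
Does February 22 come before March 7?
Yes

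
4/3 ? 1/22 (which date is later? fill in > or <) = >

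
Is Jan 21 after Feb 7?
No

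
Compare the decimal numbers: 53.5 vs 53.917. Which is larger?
53.917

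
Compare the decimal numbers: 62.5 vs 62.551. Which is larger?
62.551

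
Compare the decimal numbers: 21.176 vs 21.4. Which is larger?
21.4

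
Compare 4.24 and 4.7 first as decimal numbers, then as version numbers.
As decimals: 4.24 < 4.7. As versions: v4.24 > v4.7 (minor version 24 > 7).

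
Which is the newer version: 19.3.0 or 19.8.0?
19.8.0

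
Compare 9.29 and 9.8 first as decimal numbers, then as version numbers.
As decimals: 9.29 < 9.8. As versions: v9.29 > v9.8 (minor version 29 > 8).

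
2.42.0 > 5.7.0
False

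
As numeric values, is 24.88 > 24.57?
True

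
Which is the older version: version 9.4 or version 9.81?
version 9.4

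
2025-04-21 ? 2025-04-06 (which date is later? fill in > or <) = >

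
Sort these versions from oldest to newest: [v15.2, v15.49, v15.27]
[v15.2, v15.27, v15.49]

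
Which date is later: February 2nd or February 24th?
February 24th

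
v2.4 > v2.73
False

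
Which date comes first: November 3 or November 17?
November 3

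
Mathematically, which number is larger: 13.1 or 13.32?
13.32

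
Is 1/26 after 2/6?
No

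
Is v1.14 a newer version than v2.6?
No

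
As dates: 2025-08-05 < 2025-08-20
True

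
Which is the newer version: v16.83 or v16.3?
v16.83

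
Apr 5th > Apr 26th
False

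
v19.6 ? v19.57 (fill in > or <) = <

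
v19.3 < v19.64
True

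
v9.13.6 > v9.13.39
False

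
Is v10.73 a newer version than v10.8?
Yes. Version numbers are compared segment by segment as integers, not as decimals: minor version 73 > 8, so v10.73 > v10.8 (even though the decimal 10.73 < 10.8).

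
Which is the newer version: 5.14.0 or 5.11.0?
5.14.0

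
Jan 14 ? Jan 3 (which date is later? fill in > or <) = >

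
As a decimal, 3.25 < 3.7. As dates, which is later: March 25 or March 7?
March 25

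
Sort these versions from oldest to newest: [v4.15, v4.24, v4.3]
[v4.3, v4.15, v4.24]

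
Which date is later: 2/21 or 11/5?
11/5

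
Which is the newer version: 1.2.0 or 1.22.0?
1.22.0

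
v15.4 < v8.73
False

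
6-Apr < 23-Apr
True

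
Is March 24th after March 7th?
Yes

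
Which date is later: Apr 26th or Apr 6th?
Apr 26th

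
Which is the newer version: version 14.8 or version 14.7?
version 14.8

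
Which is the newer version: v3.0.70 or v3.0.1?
v3.0.70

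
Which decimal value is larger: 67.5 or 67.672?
67.672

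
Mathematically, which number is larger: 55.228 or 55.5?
55.5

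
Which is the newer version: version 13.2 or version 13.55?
version 13.55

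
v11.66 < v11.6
False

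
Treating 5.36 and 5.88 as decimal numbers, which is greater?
5.88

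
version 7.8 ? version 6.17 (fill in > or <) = >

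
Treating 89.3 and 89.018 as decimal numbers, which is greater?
89.3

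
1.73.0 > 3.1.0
False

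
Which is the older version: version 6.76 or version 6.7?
version 6.7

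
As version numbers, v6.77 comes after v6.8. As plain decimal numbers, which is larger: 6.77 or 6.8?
6.8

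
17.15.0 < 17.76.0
True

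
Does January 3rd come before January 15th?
Yes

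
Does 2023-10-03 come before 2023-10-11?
Yes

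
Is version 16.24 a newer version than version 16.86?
No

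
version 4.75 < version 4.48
False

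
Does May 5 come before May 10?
Yes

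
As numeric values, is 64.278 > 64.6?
False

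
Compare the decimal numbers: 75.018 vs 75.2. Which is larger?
75.2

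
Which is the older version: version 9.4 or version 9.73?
version 9.4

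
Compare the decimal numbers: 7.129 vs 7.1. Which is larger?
7.129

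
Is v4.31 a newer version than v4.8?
Yes. Version numbers are compared segment by segment as integers, not as decimals: minor version 31 > 8, so v4.31 > v4.8 (even though the decimal 4.31 < 4.8).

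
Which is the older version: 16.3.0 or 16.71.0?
16.3.0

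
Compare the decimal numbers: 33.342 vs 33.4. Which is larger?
33.4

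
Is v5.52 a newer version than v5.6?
Yes. Version numbers are compared segment by segment as integers, not as decimals: minor version 52 > 6, so v5.52 > v5.6 (even though the decimal 5.52 < 5.6).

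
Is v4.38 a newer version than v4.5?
Yes. Version numbers are compared segment by segment as integers, not as decimals: minor version 38 > 5, so v4.38 > v4.5 (even though the decimal 4.38 < 4.5).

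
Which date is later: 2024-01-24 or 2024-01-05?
2024-01-24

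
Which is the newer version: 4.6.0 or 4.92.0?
4.92.0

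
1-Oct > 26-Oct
False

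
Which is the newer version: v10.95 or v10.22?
v10.95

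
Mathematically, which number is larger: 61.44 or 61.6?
61.6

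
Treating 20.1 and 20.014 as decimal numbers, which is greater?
20.1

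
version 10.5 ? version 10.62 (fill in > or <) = <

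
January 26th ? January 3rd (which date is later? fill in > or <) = >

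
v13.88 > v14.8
False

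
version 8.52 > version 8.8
True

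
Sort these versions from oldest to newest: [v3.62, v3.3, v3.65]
[v3.3, v3.62, v3.65]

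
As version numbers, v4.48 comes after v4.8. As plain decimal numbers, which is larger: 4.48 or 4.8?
4.8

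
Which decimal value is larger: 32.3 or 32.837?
32.837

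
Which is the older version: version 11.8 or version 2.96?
version 2.96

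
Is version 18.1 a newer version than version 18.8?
No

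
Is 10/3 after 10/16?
No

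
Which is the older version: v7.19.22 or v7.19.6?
v7.19.6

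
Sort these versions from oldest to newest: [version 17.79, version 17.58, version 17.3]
[version 17.3, version 17.58, version 17.79]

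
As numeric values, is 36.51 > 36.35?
True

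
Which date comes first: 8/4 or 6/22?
6/22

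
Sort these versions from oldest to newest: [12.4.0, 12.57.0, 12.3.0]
[12.3.0, 12.4.0, 12.57.0]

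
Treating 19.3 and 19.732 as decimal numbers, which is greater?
19.732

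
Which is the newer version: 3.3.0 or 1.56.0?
3.3.0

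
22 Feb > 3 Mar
False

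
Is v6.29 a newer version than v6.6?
Yes. Version numbers are compared segment by segment as integers, not as decimals: minor version 29 > 6, so v6.29 > v6.6 (even though the decimal 6.29 < 6.6).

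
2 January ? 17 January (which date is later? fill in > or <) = <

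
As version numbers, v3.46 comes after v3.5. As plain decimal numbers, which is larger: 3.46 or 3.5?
3.5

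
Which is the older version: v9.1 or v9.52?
v9.1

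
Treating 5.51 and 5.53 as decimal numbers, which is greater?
5.53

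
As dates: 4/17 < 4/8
False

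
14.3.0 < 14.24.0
True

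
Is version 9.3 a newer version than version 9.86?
No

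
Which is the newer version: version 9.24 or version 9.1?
version 9.24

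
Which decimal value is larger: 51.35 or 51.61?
51.61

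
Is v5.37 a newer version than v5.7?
Yes. Version numbers are compared segment by segment as integers, not as decimals: minor version 37 > 7, so v5.37 > v5.7 (even though the decimal 5.37 < 5.7).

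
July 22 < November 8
True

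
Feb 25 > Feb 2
True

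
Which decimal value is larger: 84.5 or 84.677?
84.677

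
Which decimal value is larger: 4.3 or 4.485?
4.485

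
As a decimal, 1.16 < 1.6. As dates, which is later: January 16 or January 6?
January 16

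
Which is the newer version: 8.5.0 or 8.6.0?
8.6.0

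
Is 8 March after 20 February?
Yes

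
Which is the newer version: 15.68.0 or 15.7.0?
15.68.0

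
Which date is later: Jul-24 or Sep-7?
Sep-7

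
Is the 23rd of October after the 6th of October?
Yes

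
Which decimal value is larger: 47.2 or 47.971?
47.971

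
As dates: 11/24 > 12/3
False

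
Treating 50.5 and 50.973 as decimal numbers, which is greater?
50.973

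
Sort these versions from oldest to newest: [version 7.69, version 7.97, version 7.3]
[version 7.3, version 7.69, version 7.97]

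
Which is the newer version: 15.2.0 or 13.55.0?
15.2.0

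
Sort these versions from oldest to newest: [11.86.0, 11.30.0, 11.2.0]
[11.2.0, 11.30.0, 11.86.0]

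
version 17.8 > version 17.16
False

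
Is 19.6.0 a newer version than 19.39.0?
No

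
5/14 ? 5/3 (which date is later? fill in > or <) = >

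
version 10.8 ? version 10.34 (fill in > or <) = <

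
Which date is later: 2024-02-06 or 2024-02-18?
2024-02-18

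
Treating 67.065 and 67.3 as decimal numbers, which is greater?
67.3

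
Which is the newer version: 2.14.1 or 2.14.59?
2.14.59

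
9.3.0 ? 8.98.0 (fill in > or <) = >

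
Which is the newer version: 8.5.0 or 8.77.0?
8.77.0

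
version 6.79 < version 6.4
False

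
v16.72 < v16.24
False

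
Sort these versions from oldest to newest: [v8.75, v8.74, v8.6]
[v8.6, v8.74, v8.75]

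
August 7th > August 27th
False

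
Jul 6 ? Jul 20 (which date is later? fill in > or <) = <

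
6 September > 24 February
True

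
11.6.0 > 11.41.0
False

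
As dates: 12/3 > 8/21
True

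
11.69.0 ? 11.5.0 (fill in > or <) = >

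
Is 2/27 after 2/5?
Yes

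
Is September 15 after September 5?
Yes. Day 15 comes after day 5 in September — this is a date comparison, not a decimal one (the decimal 9.15 would be smaller than 9.5).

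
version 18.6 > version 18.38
False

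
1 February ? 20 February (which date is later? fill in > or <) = <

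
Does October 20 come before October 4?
No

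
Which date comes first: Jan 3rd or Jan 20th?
Jan 3rd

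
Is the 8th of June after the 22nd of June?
No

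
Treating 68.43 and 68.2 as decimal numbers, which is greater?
68.43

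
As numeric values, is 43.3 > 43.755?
False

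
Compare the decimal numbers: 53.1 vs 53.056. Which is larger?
53.1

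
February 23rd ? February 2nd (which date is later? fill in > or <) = >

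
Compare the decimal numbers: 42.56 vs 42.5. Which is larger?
42.56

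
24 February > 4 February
True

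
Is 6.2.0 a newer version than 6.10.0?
No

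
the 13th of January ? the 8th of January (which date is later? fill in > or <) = >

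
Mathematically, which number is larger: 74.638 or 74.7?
74.7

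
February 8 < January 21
False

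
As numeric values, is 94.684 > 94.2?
True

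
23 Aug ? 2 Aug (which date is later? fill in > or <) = >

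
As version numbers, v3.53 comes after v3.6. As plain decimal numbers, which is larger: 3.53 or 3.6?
3.6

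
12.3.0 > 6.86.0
True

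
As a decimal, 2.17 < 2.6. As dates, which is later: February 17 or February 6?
February 17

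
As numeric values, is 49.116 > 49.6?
False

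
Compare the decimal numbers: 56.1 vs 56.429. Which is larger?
56.429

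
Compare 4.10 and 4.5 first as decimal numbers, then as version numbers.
As decimals: 4.10 < 4.5. As versions: v4.10 > v4.5 (minor version 10 > 5).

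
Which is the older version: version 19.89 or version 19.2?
version 19.2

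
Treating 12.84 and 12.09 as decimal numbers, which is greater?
12.84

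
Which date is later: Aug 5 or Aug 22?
Aug 22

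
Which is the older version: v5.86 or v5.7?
v5.7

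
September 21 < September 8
False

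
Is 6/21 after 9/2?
No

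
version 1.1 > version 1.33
False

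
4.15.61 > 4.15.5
True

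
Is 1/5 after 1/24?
No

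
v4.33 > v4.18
True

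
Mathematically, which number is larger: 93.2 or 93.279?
93.279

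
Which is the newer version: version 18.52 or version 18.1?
version 18.52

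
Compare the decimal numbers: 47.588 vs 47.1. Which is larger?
47.588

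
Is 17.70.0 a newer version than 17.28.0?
Yes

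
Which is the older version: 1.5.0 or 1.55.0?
1.5.0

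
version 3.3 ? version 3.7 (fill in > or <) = <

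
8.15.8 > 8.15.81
False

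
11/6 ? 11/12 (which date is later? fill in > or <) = <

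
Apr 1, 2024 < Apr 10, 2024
True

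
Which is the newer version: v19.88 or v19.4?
v19.88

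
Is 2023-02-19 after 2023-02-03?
Yes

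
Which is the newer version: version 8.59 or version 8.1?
version 8.59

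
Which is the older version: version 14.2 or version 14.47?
version 14.2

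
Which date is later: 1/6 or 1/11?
1/11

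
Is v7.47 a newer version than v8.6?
No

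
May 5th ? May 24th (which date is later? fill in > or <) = <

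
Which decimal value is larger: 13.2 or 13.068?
13.2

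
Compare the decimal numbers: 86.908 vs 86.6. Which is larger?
86.908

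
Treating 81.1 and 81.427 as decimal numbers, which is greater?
81.427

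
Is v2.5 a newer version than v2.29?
No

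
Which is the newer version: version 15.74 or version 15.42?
version 15.74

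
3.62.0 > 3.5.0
True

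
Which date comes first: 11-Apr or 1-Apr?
1-Apr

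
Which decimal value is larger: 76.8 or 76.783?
76.8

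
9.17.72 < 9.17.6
False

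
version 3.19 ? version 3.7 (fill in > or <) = >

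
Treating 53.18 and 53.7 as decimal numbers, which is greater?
53.7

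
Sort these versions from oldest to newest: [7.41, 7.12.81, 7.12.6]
[7.12.6, 7.12.81, 7.41]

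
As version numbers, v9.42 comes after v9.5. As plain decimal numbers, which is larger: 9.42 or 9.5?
9.5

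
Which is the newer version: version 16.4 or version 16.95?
version 16.95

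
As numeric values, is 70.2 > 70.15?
True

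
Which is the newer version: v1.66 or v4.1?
v4.1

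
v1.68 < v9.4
True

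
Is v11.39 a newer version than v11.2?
Yes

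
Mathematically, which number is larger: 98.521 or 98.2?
98.521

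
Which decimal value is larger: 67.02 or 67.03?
67.03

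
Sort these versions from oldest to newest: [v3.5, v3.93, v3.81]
[v3.5, v3.81, v3.93]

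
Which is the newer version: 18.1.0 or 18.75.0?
18.75.0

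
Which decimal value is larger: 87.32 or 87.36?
87.36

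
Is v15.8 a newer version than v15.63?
No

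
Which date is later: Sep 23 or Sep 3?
Sep 23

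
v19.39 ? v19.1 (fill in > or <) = >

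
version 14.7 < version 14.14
True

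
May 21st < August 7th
True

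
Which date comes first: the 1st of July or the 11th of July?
the 1st of July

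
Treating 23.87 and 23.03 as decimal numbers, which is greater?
23.87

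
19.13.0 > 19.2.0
True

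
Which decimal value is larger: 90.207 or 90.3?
90.3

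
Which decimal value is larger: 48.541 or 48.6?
48.6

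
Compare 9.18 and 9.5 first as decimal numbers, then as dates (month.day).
As decimals: 9.18 < 9.5. As dates: 9/18 is later than 9/5 (day 18 > day 5).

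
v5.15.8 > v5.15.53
False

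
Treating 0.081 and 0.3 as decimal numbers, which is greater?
0.3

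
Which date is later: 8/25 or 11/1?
11/1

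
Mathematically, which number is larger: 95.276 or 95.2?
95.276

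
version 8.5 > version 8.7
False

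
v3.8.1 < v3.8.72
True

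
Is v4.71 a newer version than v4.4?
Yes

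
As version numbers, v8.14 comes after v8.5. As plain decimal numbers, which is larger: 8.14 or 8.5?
8.5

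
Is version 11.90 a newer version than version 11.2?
Yes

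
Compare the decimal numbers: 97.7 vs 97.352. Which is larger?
97.7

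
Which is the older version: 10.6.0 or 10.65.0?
10.6.0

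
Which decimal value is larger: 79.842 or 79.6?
79.842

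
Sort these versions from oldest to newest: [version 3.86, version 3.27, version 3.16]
[version 3.16, version 3.27, version 3.86]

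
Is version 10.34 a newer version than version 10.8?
Yes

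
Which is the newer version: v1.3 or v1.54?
v1.54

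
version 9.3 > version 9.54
False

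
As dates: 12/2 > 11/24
True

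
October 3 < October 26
True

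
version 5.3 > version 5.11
False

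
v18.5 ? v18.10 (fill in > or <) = <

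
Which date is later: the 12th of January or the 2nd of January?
the 12th of January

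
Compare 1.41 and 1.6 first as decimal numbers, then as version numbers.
As decimals: 1.41 < 1.6. As versions: v1.41 > v1.6 (minor version 41 > 6).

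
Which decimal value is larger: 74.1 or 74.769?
74.769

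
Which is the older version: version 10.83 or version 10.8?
version 10.8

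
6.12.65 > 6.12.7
True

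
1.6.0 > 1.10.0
False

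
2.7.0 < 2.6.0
False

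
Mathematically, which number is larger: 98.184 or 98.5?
98.5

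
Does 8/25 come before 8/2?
No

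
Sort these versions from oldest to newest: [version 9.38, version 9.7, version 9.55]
[version 9.7, version 9.38, version 9.55]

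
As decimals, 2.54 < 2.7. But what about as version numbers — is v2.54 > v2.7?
True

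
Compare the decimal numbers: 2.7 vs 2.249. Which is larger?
2.7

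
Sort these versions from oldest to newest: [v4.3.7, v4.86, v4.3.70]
[v4.3.7, v4.3.70, v4.86]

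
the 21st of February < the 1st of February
False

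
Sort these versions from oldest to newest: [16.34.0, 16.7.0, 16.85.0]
[16.7.0, 16.34.0, 16.85.0]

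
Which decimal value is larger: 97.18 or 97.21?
97.21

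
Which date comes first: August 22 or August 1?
August 1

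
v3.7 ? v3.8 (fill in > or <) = <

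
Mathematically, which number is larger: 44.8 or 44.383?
44.8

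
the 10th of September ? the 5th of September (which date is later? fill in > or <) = >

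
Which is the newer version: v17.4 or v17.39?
v17.39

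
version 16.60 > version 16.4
True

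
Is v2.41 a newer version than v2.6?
Yes. Version numbers are compared segment by segment as integers, not as decimals: minor version 41 > 6, so v2.41 > v2.6 (even though the decimal 2.41 < 2.6).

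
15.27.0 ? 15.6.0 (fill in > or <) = >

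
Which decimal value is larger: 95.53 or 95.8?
95.8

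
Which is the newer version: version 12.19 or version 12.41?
version 12.41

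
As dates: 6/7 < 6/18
True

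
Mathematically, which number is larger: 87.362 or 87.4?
87.4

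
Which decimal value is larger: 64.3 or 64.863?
64.863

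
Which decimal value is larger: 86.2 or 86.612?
86.612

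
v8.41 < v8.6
False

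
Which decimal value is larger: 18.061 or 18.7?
18.7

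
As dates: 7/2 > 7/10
False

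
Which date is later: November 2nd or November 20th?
November 20th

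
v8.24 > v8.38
False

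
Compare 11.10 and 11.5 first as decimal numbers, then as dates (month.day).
As decimals: 11.10 < 11.5. As dates: 11/10 is later than 11/5 (day 10 > day 5).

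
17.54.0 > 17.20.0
True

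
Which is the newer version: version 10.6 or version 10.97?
version 10.97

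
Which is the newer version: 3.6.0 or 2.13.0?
3.6.0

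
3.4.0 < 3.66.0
True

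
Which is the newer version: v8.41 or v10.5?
v10.5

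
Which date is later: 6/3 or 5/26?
6/3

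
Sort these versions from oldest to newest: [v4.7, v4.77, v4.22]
[v4.7, v4.22, v4.77]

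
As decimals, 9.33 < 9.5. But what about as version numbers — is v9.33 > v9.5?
True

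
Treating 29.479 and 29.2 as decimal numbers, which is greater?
29.479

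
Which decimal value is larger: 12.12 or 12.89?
12.89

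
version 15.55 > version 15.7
True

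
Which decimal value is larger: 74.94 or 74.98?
74.98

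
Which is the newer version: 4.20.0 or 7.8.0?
7.8.0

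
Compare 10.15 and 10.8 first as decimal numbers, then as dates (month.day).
As decimals: 10.15 < 10.8. As dates: 10/15 is later than 10/8 (day 15 > day 8).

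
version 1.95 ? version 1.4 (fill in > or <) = >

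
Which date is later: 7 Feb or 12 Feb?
12 Feb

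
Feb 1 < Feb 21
True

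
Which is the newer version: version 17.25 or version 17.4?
version 17.25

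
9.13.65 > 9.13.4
True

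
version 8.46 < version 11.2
True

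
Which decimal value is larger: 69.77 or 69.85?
69.85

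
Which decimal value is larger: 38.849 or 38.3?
38.849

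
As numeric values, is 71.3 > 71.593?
False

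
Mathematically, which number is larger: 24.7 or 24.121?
24.7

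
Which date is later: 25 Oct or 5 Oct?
25 Oct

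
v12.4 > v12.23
False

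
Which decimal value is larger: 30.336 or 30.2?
30.336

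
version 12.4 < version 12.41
True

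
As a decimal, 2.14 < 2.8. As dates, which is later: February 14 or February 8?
February 14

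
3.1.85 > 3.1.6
True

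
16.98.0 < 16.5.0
False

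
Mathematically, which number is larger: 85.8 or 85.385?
85.8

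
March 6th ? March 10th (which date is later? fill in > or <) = <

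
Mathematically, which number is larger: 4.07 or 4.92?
4.92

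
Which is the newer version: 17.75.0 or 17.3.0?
17.75.0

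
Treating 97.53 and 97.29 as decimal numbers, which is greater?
97.53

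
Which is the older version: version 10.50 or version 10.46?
version 10.46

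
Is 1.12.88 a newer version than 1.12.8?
Yes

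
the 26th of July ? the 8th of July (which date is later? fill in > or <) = >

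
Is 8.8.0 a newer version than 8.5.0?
Yes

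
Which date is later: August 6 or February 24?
August 6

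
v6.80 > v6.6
True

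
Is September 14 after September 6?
Yes. Day 14 comes after day 6 in September — this is a date comparison, not a decimal one (the decimal 9.14 would be smaller than 9.6).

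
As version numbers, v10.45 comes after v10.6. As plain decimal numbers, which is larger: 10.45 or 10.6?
10.6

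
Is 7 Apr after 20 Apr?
No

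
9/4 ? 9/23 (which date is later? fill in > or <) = <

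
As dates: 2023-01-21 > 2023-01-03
True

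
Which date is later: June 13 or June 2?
June 13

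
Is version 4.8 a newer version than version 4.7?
Yes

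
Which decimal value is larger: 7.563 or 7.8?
7.8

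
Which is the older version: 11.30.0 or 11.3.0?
11.3.0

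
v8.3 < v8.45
True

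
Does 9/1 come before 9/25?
Yes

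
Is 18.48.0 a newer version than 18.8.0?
Yes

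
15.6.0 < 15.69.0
True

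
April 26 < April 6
False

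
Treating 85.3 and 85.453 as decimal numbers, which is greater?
85.453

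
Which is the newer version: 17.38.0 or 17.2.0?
17.38.0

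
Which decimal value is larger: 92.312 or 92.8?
92.8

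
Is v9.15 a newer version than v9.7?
Yes. Version numbers are compared segment by segment as integers, not as decimals: minor version 15 > 7, so v9.15 > v9.7 (even though the decimal 9.15 < 9.7).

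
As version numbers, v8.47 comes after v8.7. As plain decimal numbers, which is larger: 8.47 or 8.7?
8.7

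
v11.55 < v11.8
False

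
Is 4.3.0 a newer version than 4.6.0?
No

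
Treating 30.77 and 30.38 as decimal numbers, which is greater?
30.77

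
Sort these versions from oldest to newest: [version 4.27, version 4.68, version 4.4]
[version 4.4, version 4.27, version 4.68]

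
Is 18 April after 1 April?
Yes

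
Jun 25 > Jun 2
True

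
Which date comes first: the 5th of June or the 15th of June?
the 5th of June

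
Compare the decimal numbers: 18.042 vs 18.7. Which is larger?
18.7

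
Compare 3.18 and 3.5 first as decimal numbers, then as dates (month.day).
As decimals: 3.18 < 3.5. As dates: 3/18 is later than 3/5 (day 18 > day 5).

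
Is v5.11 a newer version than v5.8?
Yes. Version numbers are compared segment by segment as integers, not as decimals: minor version 11 > 8, so v5.11 > v5.8 (even though the decimal 5.11 < 5.8).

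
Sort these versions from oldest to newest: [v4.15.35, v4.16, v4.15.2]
[v4.15.2, v4.15.35, v4.16]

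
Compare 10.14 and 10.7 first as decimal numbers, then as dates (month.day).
As decimals: 10.14 < 10.7. As dates: 10/14 is later than 10/7 (day 14 > day 7).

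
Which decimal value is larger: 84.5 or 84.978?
84.978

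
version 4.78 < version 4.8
False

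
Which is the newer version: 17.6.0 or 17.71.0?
17.71.0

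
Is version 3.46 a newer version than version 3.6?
Yes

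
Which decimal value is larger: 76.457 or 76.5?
76.5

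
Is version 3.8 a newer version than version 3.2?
Yes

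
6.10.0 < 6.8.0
False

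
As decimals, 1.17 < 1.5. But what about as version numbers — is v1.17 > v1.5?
True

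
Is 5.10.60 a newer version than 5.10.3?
Yes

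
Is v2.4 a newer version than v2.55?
No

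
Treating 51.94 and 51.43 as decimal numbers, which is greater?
51.94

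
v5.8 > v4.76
True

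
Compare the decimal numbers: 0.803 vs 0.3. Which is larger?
0.803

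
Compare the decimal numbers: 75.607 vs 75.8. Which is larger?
75.8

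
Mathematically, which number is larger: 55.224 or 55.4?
55.4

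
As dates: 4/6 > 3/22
True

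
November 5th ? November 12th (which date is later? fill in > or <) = <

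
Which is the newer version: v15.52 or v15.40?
v15.52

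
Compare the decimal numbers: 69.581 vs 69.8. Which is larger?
69.8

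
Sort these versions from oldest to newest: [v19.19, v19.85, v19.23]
[v19.19, v19.23, v19.85]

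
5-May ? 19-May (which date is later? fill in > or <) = <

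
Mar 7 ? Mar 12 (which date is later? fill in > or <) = <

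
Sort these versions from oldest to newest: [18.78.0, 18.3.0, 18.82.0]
[18.3.0, 18.78.0, 18.82.0]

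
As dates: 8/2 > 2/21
True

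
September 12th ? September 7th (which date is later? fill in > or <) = >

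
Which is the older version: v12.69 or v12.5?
v12.5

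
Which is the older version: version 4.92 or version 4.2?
version 4.2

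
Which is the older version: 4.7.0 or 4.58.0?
4.7.0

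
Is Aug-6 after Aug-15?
No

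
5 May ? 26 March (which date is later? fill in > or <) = >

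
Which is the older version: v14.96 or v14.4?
v14.4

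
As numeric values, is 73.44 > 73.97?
False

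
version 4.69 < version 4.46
False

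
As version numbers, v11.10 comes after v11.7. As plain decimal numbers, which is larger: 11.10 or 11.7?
11.7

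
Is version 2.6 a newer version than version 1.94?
Yes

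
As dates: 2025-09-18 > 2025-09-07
True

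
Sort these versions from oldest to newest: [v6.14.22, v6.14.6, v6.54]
[v6.14.6, v6.14.22, v6.54]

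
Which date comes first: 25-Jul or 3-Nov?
25-Jul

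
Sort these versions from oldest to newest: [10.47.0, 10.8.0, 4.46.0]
[4.46.0, 10.8.0, 10.47.0]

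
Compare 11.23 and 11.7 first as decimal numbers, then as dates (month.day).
As decimals: 11.23 < 11.7. As dates: 11/23 is later than 11/7 (day 23 > day 7).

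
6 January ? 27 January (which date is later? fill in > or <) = <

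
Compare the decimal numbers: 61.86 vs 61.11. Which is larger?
61.86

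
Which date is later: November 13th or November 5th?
November 13th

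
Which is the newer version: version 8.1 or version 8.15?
version 8.15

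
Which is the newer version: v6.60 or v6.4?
v6.60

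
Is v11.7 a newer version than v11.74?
No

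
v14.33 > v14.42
False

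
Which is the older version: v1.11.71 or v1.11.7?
v1.11.7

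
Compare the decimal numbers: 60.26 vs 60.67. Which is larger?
60.67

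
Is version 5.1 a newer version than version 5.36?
No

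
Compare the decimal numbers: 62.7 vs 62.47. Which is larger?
62.7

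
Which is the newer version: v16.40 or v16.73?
v16.73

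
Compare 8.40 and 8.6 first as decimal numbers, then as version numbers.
As decimals: 8.40 < 8.6. As versions: v8.40 > v8.6 (minor version 40 > 6).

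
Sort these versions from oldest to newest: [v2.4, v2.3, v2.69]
[v2.3, v2.4, v2.69]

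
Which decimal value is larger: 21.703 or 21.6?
21.703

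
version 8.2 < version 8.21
True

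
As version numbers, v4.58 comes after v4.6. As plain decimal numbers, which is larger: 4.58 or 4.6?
4.6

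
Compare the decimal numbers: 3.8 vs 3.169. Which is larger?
3.8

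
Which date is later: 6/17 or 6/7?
6/17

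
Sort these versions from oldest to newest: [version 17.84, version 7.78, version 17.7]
[version 7.78, version 17.7, version 17.84]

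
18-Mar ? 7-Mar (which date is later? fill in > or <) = >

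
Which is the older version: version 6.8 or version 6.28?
version 6.8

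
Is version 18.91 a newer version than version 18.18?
Yes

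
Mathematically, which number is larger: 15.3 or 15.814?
15.814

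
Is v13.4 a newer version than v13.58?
No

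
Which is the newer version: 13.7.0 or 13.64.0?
13.64.0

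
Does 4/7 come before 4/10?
Yes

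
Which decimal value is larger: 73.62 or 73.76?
73.76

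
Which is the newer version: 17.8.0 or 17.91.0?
17.91.0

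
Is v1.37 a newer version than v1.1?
Yes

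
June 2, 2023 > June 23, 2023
False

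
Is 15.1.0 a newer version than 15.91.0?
No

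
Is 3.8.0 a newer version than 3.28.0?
No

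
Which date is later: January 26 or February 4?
February 4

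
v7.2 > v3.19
True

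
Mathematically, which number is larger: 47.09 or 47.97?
47.97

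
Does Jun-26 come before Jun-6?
No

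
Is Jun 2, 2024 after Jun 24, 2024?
No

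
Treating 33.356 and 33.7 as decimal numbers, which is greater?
33.7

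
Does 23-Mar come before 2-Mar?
No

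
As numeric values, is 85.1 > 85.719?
False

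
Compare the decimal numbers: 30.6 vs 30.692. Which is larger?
30.692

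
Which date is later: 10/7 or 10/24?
10/24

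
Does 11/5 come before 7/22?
No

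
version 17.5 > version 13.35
True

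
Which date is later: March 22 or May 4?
May 4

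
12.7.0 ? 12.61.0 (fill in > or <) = <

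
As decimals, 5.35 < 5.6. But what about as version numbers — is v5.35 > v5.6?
True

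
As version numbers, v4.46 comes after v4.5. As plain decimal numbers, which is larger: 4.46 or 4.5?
4.5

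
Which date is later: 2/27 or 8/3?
8/3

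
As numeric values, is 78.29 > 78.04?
True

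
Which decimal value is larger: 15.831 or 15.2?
15.831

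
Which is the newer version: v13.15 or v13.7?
v13.15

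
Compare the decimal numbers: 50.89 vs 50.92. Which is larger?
50.92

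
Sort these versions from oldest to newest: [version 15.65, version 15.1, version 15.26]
[version 15.1, version 15.26, version 15.65]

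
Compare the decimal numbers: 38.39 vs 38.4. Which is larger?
38.4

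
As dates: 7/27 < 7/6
False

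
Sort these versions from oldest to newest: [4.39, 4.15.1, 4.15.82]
[4.15.1, 4.15.82, 4.39]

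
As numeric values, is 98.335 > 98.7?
False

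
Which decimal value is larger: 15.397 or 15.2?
15.397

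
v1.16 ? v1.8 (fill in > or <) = >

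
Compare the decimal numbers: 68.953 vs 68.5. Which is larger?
68.953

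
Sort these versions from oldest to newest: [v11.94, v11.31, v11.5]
[v11.5, v11.31, v11.94]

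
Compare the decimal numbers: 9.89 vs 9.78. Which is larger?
9.89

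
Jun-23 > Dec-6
False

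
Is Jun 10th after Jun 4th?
Yes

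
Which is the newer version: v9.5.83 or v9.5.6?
v9.5.83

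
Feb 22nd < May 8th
True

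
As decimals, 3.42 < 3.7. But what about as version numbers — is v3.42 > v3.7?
True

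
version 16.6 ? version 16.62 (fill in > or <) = <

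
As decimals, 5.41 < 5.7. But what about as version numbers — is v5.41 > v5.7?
True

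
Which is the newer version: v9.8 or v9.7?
v9.8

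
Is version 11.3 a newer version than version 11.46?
No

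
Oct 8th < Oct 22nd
True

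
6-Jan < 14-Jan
True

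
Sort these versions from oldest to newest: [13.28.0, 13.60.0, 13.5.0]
[13.5.0, 13.28.0, 13.60.0]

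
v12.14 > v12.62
False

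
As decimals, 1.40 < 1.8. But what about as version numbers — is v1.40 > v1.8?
True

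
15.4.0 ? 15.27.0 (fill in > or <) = <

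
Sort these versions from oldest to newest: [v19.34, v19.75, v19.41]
[v19.34, v19.41, v19.75]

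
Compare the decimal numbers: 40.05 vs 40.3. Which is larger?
40.3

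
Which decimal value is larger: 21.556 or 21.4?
21.556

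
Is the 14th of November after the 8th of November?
Yes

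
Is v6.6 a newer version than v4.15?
Yes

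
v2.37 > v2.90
False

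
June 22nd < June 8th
False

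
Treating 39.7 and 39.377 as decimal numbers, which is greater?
39.7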